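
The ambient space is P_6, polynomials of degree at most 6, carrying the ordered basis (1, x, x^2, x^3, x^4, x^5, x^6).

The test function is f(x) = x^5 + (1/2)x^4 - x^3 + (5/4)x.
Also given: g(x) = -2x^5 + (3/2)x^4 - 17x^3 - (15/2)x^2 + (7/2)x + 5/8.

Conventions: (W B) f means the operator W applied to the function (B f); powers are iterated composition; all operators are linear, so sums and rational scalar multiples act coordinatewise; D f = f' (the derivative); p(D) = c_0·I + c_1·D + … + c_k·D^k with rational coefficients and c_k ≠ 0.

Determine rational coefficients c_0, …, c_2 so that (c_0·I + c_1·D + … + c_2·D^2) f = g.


D^0 f = x^5 + (1/2)x^4 - x^3 + (5/4)x
D^1 f = 5x^4 + 2x^3 - 3x^2 + 5/4
D^2 f = 20x^3 + 6x^2 - 6x
matching coefficients of g against c_0 f + c_1 Df + … from the top degree down determines the c_i
solution: c_0 = -2, c_1 = 1/2, c_2 = -1

c_0 = -2, c_1 = 1/2, c_2 = -1


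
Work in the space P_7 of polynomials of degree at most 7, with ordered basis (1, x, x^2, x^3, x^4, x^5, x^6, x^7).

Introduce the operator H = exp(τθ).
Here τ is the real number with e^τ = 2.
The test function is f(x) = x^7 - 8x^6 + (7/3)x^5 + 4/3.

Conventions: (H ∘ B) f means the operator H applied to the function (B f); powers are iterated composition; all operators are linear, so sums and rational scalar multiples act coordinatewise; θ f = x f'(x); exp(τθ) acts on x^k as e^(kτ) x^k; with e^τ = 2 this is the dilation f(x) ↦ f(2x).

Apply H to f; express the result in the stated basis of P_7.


exp(τθ) x^k = e^(kτ) x^k; with e^τ = 2 this sends x^k to 2^k x^k
x^5 ↦ 32 x^5
x^6 ↦ 64 x^6
x^7 ↦ 128 x^7
applying this coordinatewise to f: exp(τθ) f = 128x^7 - 512x^6 + (224/3)x^5 + 4/3

g(x) = 128x^7 - 512x^6 + (224/3)x^5 + 4/3


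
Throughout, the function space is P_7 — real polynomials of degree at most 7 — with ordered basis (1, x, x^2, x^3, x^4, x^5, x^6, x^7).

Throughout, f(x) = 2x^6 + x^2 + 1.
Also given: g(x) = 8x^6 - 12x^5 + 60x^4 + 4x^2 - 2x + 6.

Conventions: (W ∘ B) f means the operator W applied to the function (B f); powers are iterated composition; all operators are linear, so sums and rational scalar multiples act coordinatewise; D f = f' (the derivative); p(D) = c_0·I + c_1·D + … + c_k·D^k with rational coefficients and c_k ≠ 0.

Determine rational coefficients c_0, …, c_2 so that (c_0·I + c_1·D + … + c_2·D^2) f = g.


D^0 f = 2x^6 + x^2 + 1
D^1 f = 12x^5 + 2x
D^2 f = 60x^4 + 2
matching coefficients of g against c_0 f + c_1 Df + … from the top degree down determines the c_i
solution: c_0 = 4, c_1 = -1, c_2 = 1

c_0 = 4, c_1 = -1, c_2 = 1


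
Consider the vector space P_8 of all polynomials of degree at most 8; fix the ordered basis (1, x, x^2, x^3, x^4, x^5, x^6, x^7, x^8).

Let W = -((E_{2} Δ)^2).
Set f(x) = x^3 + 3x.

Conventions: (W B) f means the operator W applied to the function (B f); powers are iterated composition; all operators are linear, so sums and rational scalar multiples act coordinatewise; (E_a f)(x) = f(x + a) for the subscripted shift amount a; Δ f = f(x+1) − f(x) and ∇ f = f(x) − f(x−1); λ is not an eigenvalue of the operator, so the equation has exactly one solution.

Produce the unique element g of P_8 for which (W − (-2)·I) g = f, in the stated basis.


write g with unknown coordinates in the stated basis and equate coefficients in (W − (-2)·I) g = f
solving from the highest basis element down gives g = (1/2)x^3 + 3x + 15/2
check: W g = -3x - 15
so W g − (-2)·g = x^3 + 3x = f ✓

the result is g(x) = (1/2)x^3 + 3x + 15/2


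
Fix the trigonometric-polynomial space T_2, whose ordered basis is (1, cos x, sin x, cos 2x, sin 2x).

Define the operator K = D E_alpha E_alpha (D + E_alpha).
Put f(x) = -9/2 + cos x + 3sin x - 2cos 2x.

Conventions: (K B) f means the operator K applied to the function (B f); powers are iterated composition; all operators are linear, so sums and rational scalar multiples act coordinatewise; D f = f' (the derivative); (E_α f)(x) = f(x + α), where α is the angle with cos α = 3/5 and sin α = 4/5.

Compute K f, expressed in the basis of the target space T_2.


D f = 3cos x - sin x + 4sin 2x
E_alpha f = -9/2 + 3cos x + sin x + (14/25)cos 2x + (48/25)sin 2x
(D + E_alpha) f = -9/2 + 6cos x + (14/25)cos 2x + (148/25)sin 2x
E_alpha (D + E_alpha) f = -9/2 + (18/5)cos x - (24/5)sin x + (3454/625)cos 2x - (1372/625)sin 2x
E_alpha E_alpha (D + E_alpha) f = -9/2 - (42/25)cos x - (144/25)sin x - (57106/15625)cos 2x - (73292/15625)sin 2x
D (E_alpha E_alpha (D + E_alpha)) f = -(144/25)cos x + (42/25)sin x - (146584/15625)cos 2x + (114212/15625)sin 2x

the result is g(x) = -(144/25)cos x + (42/25)sin x - (146584/15625)cos 2x + (114212/15625)sin 2x


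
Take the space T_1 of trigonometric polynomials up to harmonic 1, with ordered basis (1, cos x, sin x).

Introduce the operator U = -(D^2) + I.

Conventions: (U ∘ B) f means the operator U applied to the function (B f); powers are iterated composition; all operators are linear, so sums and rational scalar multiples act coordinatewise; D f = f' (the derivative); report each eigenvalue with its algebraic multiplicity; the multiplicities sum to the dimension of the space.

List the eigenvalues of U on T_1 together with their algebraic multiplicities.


image of 1: 1
image of cos x: 2cos x
image of sin x: 2sin x
the matrix is diagonal; its diagonal is (1, 2, 2)
for a triangular matrix the eigenvalues are the diagonal entries, with algebraic multiplicity their repetition count

λ = 1 (multiplicity 1), λ = 2 (multiplicity 2)


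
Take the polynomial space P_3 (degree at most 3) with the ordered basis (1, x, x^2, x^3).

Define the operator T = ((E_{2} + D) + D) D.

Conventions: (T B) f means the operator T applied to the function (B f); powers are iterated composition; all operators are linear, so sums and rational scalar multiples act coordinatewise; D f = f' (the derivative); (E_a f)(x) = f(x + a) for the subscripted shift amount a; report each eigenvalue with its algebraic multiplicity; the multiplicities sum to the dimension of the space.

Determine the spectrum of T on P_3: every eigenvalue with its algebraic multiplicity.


image of 1: 0
image of x: 1
image of x^2: 2x + 8
image of x^3: 3x^2 + 24x + 12
the matrix is upper triangular; its diagonal is (0, 0, 0, 0)
for a triangular matrix the eigenvalues are the diagonal entries, with algebraic multiplicity their repetition count

λ = 0 (multiplicity 4)


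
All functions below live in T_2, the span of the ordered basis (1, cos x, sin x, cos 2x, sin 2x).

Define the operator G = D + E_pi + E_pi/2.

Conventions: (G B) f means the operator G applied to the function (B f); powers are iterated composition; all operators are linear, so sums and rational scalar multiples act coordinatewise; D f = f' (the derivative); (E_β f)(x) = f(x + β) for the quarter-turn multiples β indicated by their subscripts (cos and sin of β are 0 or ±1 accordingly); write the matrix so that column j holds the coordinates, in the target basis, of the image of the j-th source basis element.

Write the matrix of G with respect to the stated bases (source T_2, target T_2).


image of 1: 2
image of cos x: -cos x - 2sin x
image of sin x: 2cos x - sin x
image of cos 2x: -2sin 2x
image of sin 2x: 2cos 2x
each image's coordinates form column j of the matrix

the matrix is [[2, 0, 0, 0, 0]; [0, -1, 2, 0, 0]; [0, -2, -1, 0, 0]; [0, 0, 0, 0, 2]; [0, 0, 0, -2, 0]] (rows listed top to bottom)


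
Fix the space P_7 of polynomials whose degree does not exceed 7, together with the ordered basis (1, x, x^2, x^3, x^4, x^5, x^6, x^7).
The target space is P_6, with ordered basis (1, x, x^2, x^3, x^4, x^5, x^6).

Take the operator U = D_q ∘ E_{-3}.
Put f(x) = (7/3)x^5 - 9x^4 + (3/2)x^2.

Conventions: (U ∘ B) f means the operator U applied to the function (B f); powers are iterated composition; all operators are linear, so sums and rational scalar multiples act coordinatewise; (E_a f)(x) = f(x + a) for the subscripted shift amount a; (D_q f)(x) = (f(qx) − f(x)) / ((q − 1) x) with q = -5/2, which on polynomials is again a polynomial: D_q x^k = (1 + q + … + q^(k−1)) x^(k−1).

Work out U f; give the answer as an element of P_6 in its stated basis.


the result is g(x) = (3157/48)x^4 + (957/2)x^3 + (3021/2)x^2 + (6687/4)x + 1908

E_{-3} f = (7/3)x^5 - 44x^4 + 318x^3 - (2229/2)x^2 + 1908x - 2565/2
D_q E_{-3} f = (3157/48)x^4 + (957/2)x^3 + (3021/2)x^2 + (6687/4)x + 1908


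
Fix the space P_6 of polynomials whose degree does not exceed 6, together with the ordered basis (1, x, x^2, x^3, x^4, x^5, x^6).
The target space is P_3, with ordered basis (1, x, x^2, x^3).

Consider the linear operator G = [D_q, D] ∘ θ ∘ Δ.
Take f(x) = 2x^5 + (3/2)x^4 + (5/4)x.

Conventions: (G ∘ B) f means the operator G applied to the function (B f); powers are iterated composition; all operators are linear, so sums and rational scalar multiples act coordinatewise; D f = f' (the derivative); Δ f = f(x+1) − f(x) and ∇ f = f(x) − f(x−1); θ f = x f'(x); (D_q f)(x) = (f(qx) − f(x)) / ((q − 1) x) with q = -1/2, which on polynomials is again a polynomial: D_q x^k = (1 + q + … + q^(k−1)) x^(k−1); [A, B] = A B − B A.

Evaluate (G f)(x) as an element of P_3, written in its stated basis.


Δ f = 10x^4 + 26x^3 + 29x^2 + 16x + 19/4
θ Δ f = 40x^4 + 78x^3 + 58x^2 + 16x
D θ Δ f = 160x^3 + 234x^2 + 116x + 16
D_q D θ Δ f = 120x^2 + 117x + 116
D_q θ Δ f = 25x^3 + (117/2)x^2 + 29x + 16
D D_q θ Δ f = 75x^2 + 117x + 29
[D_q, D] θ Δ f = 45x^2 + 87

g(x) = 45x^2 + 87


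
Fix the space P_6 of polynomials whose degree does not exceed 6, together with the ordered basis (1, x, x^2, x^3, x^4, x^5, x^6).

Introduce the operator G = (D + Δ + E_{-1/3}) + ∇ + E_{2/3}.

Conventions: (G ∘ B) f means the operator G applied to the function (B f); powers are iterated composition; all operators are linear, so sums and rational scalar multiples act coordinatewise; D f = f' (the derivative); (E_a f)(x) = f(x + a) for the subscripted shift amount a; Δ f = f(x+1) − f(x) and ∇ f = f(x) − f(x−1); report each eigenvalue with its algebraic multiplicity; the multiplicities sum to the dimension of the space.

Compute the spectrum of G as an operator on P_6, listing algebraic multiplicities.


image of 1: 2
image of x: 2x + 10/3
image of x^2: 2x^2 + (20/3)x + 5/9
image of x^3: 2x^3 + 10x^2 + (5/3)x + 61/27
image of x^4: 2x^4 + (40/3)x^3 + (10/3)x^2 + (244/27)x + 17/81
image of x^5: 2x^5 + (50/3)x^4 + (50/9)x^3 + (610/27)x^2 + (85/81)x + 517/243
image of x^6: 2x^6 + 20x^5 + (25/3)x^4 + (1220/27)x^3 + (85/27)x^2 + (1034/81)x + 65/729
the matrix is upper triangular; its diagonal is (2, 2, 2, 2, 2, 2, 2)
for a triangular matrix the eigenvalues are the diagonal entries, with algebraic multiplicity their repetition count

λ = 2 (multiplicity 7)


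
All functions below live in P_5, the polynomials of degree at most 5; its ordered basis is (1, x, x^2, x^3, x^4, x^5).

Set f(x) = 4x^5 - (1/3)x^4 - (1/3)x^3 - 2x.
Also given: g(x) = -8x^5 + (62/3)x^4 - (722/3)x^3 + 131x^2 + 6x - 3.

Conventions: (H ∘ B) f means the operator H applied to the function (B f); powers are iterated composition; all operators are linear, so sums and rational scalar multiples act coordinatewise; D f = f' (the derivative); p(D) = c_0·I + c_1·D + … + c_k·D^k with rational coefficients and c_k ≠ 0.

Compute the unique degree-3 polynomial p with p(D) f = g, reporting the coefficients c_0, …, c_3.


c_0 = -2, c_1 = 1, c_2 = -3, c_3 = 1/2

D^0 f = 4x^5 - (1/3)x^4 - (1/3)x^3 - 2x
D^1 f = 20x^4 - (4/3)x^3 - x^2 - 2
D^2 f = 80x^3 - 4x^2 - 2x
D^3 f = 240x^2 - 8x - 2
matching coefficients of g against c_0 f + c_1 Df + … from the top degree down determines the c_i
solution: c_0 = -2, c_1 = 1, c_2 = -3, c_3 = 1/2


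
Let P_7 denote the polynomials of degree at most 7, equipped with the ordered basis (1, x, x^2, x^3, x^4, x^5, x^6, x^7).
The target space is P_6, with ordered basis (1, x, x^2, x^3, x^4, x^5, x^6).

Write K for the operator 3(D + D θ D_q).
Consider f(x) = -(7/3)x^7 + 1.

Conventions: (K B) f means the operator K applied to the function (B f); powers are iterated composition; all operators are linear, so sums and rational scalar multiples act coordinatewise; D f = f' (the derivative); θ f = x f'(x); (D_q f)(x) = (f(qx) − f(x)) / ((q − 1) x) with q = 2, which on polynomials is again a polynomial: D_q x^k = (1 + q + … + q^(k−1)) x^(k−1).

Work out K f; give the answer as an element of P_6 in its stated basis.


D f = -(49/3)x^6
D_q f = -(889/3)x^6
θ D_q f = -1778x^6
D θ D_q f = -10668x^5
(D + D θ D_q) f = -(49/3)x^6 - 10668x^5
(3(D + D θ D_q)) f = -49x^6 - 32004x^5

g(x) = -49x^6 - 32004x^5


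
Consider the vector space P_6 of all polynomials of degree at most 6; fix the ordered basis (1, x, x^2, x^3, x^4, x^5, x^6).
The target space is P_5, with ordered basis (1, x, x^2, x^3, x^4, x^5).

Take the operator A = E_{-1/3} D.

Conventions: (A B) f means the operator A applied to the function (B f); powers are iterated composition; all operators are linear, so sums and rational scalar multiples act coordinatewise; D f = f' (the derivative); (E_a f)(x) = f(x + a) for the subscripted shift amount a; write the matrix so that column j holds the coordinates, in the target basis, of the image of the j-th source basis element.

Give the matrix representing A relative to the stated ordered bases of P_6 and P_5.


image of 1: 0
image of x: 1
image of x^2: 2x - 2/3
image of x^3: 3x^2 - 2x + 1/3
image of x^4: 4x^3 - 4x^2 + (4/3)x - 4/27
image of x^5: 5x^4 - (20/3)x^3 + (10/3)x^2 - (20/27)x + 5/81
image of x^6: 6x^5 - 10x^4 + (20/3)x^3 - (20/9)x^2 + (10/27)x - 2/81
each image's coordinates form column j of the matrix

the matrix is [[0, 1, -2/3, 1/3, -4/27, 5/81, -2/81]; [0, 0, 2, -2, 4/3, -20/27, 10/27]; [0, 0, 0, 3, -4, 10/3, -20/9]; [0, 0, 0, 0, 4, -20/3, 20/3]; [0, 0, 0, 0, 0, 5, -10]; [0, 0, 0, 0, 0, 0, 6]] (rows listed top to bottom)


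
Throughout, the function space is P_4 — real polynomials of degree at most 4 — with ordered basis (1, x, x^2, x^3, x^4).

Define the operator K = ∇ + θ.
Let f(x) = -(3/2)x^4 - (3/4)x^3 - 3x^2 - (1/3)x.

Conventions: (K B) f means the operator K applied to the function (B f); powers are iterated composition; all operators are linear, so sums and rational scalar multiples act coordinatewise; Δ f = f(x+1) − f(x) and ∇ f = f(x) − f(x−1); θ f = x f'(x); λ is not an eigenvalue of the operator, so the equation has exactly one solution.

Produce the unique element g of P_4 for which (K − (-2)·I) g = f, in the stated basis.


the result is g(x) = -(1/4)x^4 + (1/20)x^3 - (93/80)x^2 + (377/360)x - 1807/1440

write g with unknown coordinates in the stated basis and equate coefficients in (K − (-2)·I) g = f
solving from the highest basis element down gives g = -(1/4)x^4 + (1/20)x^3 - (93/80)x^2 + (377/360)x - 1807/1440
check: K g = -x^4 - (17/20)x^3 - (27/40)x^2 - (437/180)x + 1807/720
so K g − (-2)·g = -(3/2)x^4 - (3/4)x^3 - 3x^2 - (1/3)x = f ✓


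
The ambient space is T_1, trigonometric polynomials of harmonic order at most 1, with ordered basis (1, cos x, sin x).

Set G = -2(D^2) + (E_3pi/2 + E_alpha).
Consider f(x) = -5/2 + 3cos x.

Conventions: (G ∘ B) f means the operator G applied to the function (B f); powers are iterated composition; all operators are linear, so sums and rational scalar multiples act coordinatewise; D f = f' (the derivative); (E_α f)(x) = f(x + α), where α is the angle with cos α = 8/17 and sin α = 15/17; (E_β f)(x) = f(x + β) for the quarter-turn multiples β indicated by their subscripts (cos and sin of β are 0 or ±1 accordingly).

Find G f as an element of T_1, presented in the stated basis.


the image equals g(x) = -5 + (126/17)cos x + (6/17)sin x

D f = -3sin x
D D f = -3cos x
(-2(D^2)) f = 6cos x
E_3pi/2 f = -5/2 + 3sin x
E_alpha f = -5/2 + (24/17)cos x - (45/17)sin x
(E_3pi/2 + E_alpha) f = -5 + (24/17)cos x + (6/17)sin x
(-2(D^2) + (E_3pi/2 + E_alpha)) f = -5 + (126/17)cos x + (6/17)sin x


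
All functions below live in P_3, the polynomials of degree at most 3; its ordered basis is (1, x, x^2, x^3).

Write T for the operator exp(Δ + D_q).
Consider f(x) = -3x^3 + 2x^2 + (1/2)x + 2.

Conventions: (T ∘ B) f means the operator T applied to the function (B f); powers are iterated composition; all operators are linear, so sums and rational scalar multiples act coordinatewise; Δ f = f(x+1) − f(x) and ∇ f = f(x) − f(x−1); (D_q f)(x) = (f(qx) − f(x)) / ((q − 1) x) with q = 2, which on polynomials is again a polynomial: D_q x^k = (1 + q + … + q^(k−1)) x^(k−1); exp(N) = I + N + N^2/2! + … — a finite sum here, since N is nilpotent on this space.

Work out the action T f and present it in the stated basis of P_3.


order-1 term: -30x^2 + x
order-2 term: -75x - 14
order-3 term: -50
the series for exp(Δ + D_q) f terminates at order 3
exp(Δ + D_q) f = -3x^3 - 28x^2 - (147/2)x - 62

g(x) = -3x^3 - 28x^2 - (147/2)x - 62


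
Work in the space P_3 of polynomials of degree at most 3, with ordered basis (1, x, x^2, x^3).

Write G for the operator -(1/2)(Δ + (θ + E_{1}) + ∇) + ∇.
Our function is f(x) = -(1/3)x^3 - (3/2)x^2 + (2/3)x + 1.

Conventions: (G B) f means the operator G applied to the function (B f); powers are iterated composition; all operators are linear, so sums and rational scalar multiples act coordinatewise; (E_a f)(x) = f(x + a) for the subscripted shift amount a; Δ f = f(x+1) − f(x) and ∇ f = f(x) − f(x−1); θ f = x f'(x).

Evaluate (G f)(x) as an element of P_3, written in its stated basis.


Δ f = -x^2 - 4x - 7/6
θ f = -x^3 - 3x^2 + (2/3)x
E_{1} f = -(1/3)x^3 - (5/2)x^2 - (10/3)x - 1/6
(θ + E_{1}) f = -(4/3)x^3 - (11/2)x^2 - (8/3)x - 1/6
∇ f = -x^2 - 2x + 11/6
(Δ + (θ + E_{1}) + ∇) f = -(4/3)x^3 - (15/2)x^2 - (26/3)x + 1/2
(-(1/2)(Δ + (θ + E_{1}) + ∇)) f = (2/3)x^3 + (15/4)x^2 + (13/3)x - 1/4
∇ f = -x^2 - 2x + 11/6
(-(1/2)(Δ + (θ + E_{1}) + ∇) + ∇) f = (2/3)x^3 + (11/4)x^2 + (7/3)x + 19/12

g(x) = (2/3)x^3 + (11/4)x^2 + (7/3)x + 19/12


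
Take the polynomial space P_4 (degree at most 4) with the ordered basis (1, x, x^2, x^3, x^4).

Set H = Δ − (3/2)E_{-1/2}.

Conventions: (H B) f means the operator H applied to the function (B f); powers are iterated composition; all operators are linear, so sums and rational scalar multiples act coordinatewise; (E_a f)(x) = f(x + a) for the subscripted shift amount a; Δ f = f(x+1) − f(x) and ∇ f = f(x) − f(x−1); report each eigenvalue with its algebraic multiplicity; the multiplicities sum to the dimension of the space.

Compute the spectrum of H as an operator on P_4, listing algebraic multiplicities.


image of 1: -3/2
image of x: -(3/2)x + 7/4
image of x^2: -(3/2)x^2 + (7/2)x + 5/8
image of x^3: -(3/2)x^3 + (21/4)x^2 + (15/8)x + 19/16
image of x^4: -(3/2)x^4 + 7x^3 + (15/4)x^2 + (19/4)x + 29/32
the matrix is upper triangular; its diagonal is (-3/2, -3/2, -3/2, -3/2, -3/2)
for a triangular matrix the eigenvalues are the diagonal entries, with algebraic multiplicity their repetition count

λ = -3/2 (multiplicity 5)


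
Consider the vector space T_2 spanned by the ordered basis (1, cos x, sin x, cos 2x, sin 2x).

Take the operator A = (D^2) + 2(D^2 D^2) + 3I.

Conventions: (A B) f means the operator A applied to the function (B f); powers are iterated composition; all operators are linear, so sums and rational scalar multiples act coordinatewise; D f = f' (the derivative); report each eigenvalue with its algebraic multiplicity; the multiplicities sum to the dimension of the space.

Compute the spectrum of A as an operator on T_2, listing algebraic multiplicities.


λ = 3 (multiplicity 1), λ = 4 (multiplicity 2), λ = 31 (multiplicity 2)

image of 1: 3
image of cos x: 4cos x
image of sin x: 4sin x
image of cos 2x: 31cos 2x
image of sin 2x: 31sin 2x
the matrix is diagonal; its diagonal is (3, 4, 4, 31, 31)
for a triangular matrix the eigenvalues are the diagonal entries, with algebraic multiplicity their repetition count


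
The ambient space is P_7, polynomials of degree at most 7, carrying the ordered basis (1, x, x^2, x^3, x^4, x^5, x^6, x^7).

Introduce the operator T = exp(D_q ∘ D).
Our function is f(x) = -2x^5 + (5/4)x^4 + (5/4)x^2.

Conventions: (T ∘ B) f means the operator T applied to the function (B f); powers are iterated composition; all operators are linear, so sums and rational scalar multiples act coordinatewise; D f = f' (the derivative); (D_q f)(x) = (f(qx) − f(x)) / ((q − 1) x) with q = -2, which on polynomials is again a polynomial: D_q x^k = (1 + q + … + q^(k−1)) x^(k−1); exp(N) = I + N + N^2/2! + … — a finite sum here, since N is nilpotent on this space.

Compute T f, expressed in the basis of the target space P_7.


the result is g(x) = -2x^5 + (5/4)x^4 + 50x^3 + (65/4)x^2 - 75x + 35/2

order-1 term: 50x^3 + 15x^2 + 5/2
order-2 term: -75x + 15
the series for exp(D_q ∘ D) f terminates at order 2
exp(D_q ∘ D) f = -2x^5 + (5/4)x^4 + 50x^3 + (65/4)x^2 - 75x + 35/2


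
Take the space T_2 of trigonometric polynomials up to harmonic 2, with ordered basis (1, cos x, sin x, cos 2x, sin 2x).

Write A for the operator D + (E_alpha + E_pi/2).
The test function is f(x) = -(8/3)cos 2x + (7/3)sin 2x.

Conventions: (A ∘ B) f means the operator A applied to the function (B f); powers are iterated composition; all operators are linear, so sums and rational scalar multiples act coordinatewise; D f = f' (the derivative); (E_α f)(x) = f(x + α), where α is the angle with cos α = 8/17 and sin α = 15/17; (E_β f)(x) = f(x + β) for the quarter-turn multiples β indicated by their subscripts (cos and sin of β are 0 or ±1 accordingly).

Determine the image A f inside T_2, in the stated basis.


D f = (14/3)cos 2x + (16/3)sin 2x
E_alpha f = (2968/867)cos 2x + (793/867)sin 2x
E_pi/2 f = (8/3)cos 2x - (7/3)sin 2x
(E_alpha + E_pi/2) f = (1760/289)cos 2x - (410/289)sin 2x
(D + (E_alpha + E_pi/2)) f = (9326/867)cos 2x + (3394/867)sin 2x

the result is g(x) = (9326/867)cos 2x + (3394/867)sin 2x


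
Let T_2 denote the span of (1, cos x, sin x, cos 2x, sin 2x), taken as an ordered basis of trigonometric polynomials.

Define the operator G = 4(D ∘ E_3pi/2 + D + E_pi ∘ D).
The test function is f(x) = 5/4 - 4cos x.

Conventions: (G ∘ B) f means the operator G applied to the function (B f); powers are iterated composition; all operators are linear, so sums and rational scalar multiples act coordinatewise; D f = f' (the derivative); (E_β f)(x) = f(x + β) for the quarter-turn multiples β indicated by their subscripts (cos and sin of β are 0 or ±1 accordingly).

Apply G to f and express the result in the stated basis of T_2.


the result is g(x) = -16cos x

E_3pi/2 f = 5/4 - 4sin x
D E_3pi/2 f = -4cos x
D f = 4sin x
D f = 4sin x
E_pi D f = -4sin x
(D ∘ E_3pi/2 + D + E_pi ∘ D) f = -4cos x
(4(D ∘ E_3pi/2 + D + E_pi ∘ D)) f = -16cos x


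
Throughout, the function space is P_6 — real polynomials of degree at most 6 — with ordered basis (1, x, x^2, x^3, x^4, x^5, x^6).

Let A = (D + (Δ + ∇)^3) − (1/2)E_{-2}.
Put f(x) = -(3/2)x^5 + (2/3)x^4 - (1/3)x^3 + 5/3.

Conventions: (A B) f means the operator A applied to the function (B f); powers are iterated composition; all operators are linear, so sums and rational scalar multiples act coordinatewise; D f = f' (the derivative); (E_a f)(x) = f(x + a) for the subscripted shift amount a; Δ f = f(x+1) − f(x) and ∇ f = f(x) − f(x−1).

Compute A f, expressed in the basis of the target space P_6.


D f = -(15/2)x^4 + (8/3)x^3 - x^2
Δ f = -(15/2)x^4 - (37/3)x^3 - 12x^2 - (35/6)x - 7/6
∇ f = -(15/2)x^4 + (53/3)x^3 - 20x^2 + (67/6)x - 5/2
(Δ + ∇) f = -15x^4 + (16/3)x^3 - 32x^2 + (16/3)x - 11/3
Δ (Δ + ∇) f = -60x^3 - 74x^2 - 108x - 109/3
∇ (Δ + ∇) f = -60x^3 + 106x^2 - 140x + 173/3
(Δ + ∇) (Δ + ∇) f = -120x^3 + 32x^2 - 248x + 64/3
Δ (Δ + ∇) (Δ + ∇) f = -360x^2 - 296x - 336
∇ (Δ + ∇) (Δ + ∇) f = -360x^2 + 424x - 400
(Δ + ∇) (Δ + ∇) (Δ + ∇) f = -720x^2 + 128x - 736
(D + (Δ + ∇)^3) f = -(15/2)x^4 + (8/3)x^3 - 721x^2 + 128x - 736
E_{-2} f = -(3/2)x^5 + (47/3)x^4 - (197/3)x^3 + 138x^2 - (436/3)x + 63
(-(1/2)E_{-2}) f = (3/4)x^5 - (47/6)x^4 + (197/6)x^3 - 69x^2 + (218/3)x - 63/2
((D + (Δ + ∇)^3) − (1/2)E_{-2}) f = (3/4)x^5 - (46/3)x^4 + (71/2)x^3 - 790x^2 + (602/3)x - 1535/2

the result is g(x) = (3/4)x^5 - (46/3)x^4 + (71/2)x^3 - 790x^2 + (602/3)x - 1535/2


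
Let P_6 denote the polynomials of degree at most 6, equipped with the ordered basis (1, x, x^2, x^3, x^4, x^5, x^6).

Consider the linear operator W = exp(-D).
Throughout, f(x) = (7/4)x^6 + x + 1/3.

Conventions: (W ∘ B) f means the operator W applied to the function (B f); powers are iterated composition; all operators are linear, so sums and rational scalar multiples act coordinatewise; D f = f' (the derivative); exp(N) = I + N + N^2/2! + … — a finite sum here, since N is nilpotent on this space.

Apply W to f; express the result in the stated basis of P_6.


order-1 term: -(21/2)x^5 - 1
order-2 term: (105/4)x^4
order-3 term: -35x^3
order-4 term: (105/4)x^2
order-5 term: -(21/2)x
order-6 term: 7/4
the series for exp(-D) f terminates at order 6
exp(-D) f = (7/4)x^6 - (21/2)x^5 + (105/4)x^4 - 35x^3 + (105/4)x^2 - (19/2)x + 13/12

the image equals g(x) = (7/4)x^6 - (21/2)x^5 + (105/4)x^4 - 35x^3 + (105/4)x^2 - (19/2)x + 13/12


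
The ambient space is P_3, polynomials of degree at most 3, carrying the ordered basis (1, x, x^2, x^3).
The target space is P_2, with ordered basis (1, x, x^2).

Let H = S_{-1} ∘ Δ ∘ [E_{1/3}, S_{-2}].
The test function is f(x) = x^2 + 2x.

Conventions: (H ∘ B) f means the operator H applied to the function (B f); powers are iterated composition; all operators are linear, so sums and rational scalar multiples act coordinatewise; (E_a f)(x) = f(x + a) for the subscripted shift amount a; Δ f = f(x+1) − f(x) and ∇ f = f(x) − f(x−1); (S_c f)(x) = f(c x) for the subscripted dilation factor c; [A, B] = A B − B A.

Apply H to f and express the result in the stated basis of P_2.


g(x) = 4

S_{-2} f = 4x^2 - 4x
E_{1/3} S_{-2} f = 4x^2 - (4/3)x - 8/9
E_{1/3} f = x^2 + (8/3)x + 7/9
S_{-2} E_{1/3} f = 4x^2 - (16/3)x + 7/9
[E_{1/3}, S_{-2}] f = 4x - 5/3
Δ [E_{1/3}, S_{-2}] f = 4
S_{-1} Δ [E_{1/3}, S_{-2}] f = 4


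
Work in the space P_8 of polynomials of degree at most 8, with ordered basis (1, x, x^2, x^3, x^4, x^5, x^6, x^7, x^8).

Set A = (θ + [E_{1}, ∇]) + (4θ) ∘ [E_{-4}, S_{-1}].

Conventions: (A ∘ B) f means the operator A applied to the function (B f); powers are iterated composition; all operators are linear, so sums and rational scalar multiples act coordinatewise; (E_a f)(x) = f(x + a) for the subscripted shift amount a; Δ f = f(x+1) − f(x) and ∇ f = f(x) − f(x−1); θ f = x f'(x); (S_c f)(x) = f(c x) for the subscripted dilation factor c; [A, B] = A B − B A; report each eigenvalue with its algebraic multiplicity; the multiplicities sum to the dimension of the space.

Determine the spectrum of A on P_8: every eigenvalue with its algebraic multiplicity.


λ = 0 (multiplicity 1), λ = 1 (multiplicity 1), λ = 2 (multiplicity 1), λ = 3 (multiplicity 1), λ = 4 (multiplicity 1), λ = 5 (multiplicity 1), λ = 6 (multiplicity 1), λ = 7 (multiplicity 1), λ = 8 (multiplicity 1)

image of 1: 0
image of x: x
image of x^2: 2x^2 - 64x
image of x^3: 3x^3 + 192x^2
image of x^4: 4x^4 - 384x^3 - 2048x
image of x^5: 5x^5 + 640x^4 + 10240x^2
image of x^6: 6x^6 - 960x^5 - 30720x^3 - 49152x
image of x^7: 7x^7 + 1344x^6 + 71680x^4 + 344064x^2
image of x^8: 8x^8 - 1792x^7 - 143360x^5 - 1376256x^3 - 1048576x
the matrix is upper triangular; its diagonal is (0, 1, 2, 3, 4, 5, 6, 7, 8)
for a triangular matrix the eigenvalues are the diagonal entries, with algebraic multiplicity their repetition count


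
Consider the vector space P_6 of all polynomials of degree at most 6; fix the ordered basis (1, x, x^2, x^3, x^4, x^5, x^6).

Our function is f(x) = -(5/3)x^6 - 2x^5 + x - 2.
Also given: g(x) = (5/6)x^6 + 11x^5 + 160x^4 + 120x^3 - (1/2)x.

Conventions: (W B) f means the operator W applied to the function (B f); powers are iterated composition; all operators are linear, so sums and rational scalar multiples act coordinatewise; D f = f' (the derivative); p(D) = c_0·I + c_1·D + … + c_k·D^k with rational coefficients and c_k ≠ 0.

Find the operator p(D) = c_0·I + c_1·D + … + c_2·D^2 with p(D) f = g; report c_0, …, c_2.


p(D) = -(1/2)·I − D − 3·D^2, i.e. c_0 = -1/2, c_1 = -1, c_2 = -3

D^0 f = -(5/3)x^6 - 2x^5 + x - 2
D^1 f = -10x^5 - 10x^4 + 1
D^2 f = -50x^4 - 40x^3
matching coefficients of g against c_0 f + c_1 Df + … from the top degree down determines the c_i
solution: c_0 = -1/2, c_1 = -1, c_2 = -3


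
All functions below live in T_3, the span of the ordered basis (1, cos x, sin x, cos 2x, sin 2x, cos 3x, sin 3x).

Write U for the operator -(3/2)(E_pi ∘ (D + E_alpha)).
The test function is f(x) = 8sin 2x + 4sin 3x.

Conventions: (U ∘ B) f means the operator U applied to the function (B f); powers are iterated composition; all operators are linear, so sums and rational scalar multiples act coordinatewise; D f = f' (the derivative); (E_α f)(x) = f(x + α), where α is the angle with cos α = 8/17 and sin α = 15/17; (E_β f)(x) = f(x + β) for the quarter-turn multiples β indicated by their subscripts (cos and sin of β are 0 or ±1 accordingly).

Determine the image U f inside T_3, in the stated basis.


D f = 16cos 2x + 12cos 3x
E_alpha f = (1920/289)cos 2x - (1288/289)sin 2x - (1980/4913)cos 3x - (19552/4913)sin 3x
(D + E_alpha) f = (6544/289)cos 2x - (1288/289)sin 2x + (56976/4913)cos 3x - (19552/4913)sin 3x
E_pi (D + E_alpha) f = (6544/289)cos 2x - (1288/289)sin 2x - (56976/4913)cos 3x + (19552/4913)sin 3x
(-(3/2)(E_pi ∘ (D + E_alpha))) f = -(9816/289)cos 2x + (1932/289)sin 2x + (85464/4913)cos 3x - (29328/4913)sin 3x

the result is g(x) = -(9816/289)cos 2x + (1932/289)sin 2x + (85464/4913)cos 3x - (29328/4913)sin 3x


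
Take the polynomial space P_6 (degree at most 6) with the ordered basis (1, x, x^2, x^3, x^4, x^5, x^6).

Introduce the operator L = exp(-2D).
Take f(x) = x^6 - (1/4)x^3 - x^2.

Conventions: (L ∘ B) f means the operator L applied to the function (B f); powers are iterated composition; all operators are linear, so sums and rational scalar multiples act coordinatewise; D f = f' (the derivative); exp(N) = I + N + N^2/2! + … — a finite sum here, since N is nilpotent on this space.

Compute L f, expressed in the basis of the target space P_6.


order-1 term: -12x^5 + (3/2)x^2 + 4x
order-2 term: 60x^4 - 3x - 4
order-3 term: -160x^3 + 2
order-4 term: 240x^2
order-5 term: -192x
order-6 term: 64
the series for exp(-2D) f terminates at order 6
exp(-2D) f = x^6 - 12x^5 + 60x^4 - (641/4)x^3 + (481/2)x^2 - 191x + 62

the result is g(x) = x^6 - 12x^5 + 60x^4 - (641/4)x^3 + (481/2)x^2 - 191x + 62


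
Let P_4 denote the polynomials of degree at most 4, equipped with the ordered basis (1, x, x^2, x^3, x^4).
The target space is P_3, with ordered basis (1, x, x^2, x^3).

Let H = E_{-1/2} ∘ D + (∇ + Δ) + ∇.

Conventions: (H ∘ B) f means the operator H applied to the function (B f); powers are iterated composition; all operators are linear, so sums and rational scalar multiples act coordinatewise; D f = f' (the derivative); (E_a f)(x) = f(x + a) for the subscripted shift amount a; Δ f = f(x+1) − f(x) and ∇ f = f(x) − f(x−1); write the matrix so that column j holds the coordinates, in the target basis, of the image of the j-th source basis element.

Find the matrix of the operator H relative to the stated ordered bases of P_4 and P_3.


image of 1: 0
image of x: 4
image of x^2: 8x - 2
image of x^3: 12x^2 - 6x + 15/4
image of x^4: 16x^3 - 12x^2 + 15x - 3/2
each image's coordinates form column j of the matrix

the matrix is [[0, 4, -2, 15/4, -3/2]; [0, 0, 8, -6, 15]; [0, 0, 0, 12, -12]; [0, 0, 0, 0, 16]] (rows listed top to bottom)


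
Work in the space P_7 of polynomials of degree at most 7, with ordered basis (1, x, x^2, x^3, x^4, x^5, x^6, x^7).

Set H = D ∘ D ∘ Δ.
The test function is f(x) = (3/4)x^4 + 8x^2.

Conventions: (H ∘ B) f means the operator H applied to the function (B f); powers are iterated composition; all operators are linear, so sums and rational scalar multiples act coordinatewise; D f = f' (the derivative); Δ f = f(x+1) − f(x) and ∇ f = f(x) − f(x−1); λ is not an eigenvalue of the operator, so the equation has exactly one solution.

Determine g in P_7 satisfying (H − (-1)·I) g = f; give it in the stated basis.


write g with unknown coordinates in the stated basis and equate coefficients in (H − (-1)·I) g = f
solving from the highest basis element down gives g = (3/4)x^4 + 8x^2 - 18x - 9
check: H g = 18x + 9
so H g − (-1)·g = (3/4)x^4 + 8x^2 = f ✓

the image equals g(x) = (3/4)x^4 + 8x^2 - 18x - 9


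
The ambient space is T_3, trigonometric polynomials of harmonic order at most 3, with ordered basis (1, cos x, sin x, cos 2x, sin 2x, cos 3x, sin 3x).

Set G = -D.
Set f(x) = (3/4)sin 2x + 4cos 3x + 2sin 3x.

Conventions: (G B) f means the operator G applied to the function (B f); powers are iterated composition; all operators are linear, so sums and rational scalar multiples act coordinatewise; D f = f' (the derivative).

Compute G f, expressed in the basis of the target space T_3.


the image equals g(x) = -(3/2)cos 2x - 6cos 3x + 12sin 3x

D f = (3/2)cos 2x + 6cos 3x - 12sin 3x
(-D) f = -(3/2)cos 2x - 6cos 3x + 12sin 3x


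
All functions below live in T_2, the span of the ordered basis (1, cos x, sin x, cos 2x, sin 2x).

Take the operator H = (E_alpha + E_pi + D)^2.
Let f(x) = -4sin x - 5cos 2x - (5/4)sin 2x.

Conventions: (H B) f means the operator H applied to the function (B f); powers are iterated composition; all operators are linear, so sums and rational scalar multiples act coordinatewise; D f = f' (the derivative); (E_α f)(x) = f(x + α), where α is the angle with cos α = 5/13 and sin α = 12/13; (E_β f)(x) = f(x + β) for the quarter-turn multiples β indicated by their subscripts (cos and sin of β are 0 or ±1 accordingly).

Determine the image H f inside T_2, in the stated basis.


g(x) = (1600/169)cos x + (2244/169)sin x + (979070/28561)cos 2x + (488080/28561)sin 2x

E_alpha f = -(48/13)cos x - (20/13)sin x + (445/169)cos 2x + (2995/676)sin 2x
E_pi f = 4sin x - 5cos 2x - (5/4)sin 2x
D f = -4cos x - (5/2)cos 2x + 10sin 2x
(E_alpha + E_pi + D) f = -(100/13)cos x + (32/13)sin x - (1645/338)cos 2x + (4455/338)sin 2x
E_alpha (E_alpha + E_pi + D) f = -(116/169)cos x + (1360/169)sin x + (730355/57122)cos 2x - (332745/57122)sin 2x
E_pi (E_alpha + E_pi + D) f = (100/13)cos x - (32/13)sin x - (1645/338)cos 2x + (4455/338)sin 2x
D (E_alpha + E_pi + D) f = (32/13)cos x + (100/13)sin x + (4455/169)cos 2x + (1645/169)sin 2x
(E_alpha + E_pi + D) (E_alpha + E_pi + D) f = (1600/169)cos x + (2244/169)sin x + (979070/28561)cos 2x + (488080/28561)sin 2x


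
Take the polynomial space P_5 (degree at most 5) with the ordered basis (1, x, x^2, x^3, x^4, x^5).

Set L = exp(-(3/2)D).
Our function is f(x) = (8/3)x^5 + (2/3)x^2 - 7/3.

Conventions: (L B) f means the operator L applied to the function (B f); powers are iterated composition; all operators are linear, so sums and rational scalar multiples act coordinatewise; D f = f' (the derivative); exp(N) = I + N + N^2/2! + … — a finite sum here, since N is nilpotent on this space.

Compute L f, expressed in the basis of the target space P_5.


the result is g(x) = (8/3)x^5 - 20x^4 + 60x^3 - (268/3)x^2 + (131/2)x - 253/12

order-1 term: -20x^4 - 2x
order-2 term: 60x^3 + 3/2
order-3 term: -90x^2
order-4 term: (135/2)x
order-5 term: -81/4
the series for exp(-(3/2)D) f terminates at order 5
exp(-(3/2)D) f = (8/3)x^5 - 20x^4 + 60x^3 - (268/3)x^2 + (131/2)x - 253/12


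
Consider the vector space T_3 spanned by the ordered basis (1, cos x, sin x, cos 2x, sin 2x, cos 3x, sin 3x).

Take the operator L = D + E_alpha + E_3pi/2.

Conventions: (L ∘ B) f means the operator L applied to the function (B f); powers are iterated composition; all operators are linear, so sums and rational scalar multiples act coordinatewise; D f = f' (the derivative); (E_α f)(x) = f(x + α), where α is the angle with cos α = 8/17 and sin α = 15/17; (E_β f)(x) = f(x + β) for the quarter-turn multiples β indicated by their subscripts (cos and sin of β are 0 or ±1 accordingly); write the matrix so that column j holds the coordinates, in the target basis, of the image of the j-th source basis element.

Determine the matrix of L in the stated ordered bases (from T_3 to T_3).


the matrix is [[2, 0, 0, 0, 0, 0, 0]; [0, 8/17, 15/17, 0, 0, 0, 0]; [0, -15/17, 8/17, 0, 0, 0, 0]; [0, 0, 0, -450/289, 818/289, 0, 0]; [0, 0, 0, -818/289, -450/289, 0, 0]; [0, 0, 0, 0, 0, -4888/4913, 19157/4913]; [0, 0, 0, 0, 0, -19157/4913, -4888/4913]] (rows listed top to bottom)

image of 1: 2
image of cos x: (8/17)cos x - (15/17)sin x
image of sin x: (15/17)cos x + (8/17)sin x
image of cos 2x: -(450/289)cos 2x - (818/289)sin 2x
image of sin 2x: (818/289)cos 2x - (450/289)sin 2x
image of cos 3x: -(4888/4913)cos 3x - (19157/4913)sin 3x
image of sin 3x: (19157/4913)cos 3x - (4888/4913)sin 3x
each image's coordinates form column j of the matrix


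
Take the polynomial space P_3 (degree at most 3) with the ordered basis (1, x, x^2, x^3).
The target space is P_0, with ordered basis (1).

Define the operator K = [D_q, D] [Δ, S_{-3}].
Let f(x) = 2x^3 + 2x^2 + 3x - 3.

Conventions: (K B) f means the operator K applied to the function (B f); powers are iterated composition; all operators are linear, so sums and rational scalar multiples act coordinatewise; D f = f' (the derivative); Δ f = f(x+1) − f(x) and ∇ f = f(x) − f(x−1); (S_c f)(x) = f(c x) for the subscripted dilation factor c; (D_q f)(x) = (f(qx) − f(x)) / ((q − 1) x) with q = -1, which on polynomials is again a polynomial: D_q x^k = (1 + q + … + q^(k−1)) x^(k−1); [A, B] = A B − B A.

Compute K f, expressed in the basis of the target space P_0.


S_{-3} f = -54x^3 + 18x^2 - 9x - 3
Δ S_{-3} f = -162x^2 - 126x - 45
Δ f = 6x^2 + 10x + 7
S_{-3} Δ f = 54x^2 - 30x + 7
[Δ, S_{-3}] f = -216x^2 - 96x - 52
D [Δ, S_{-3}] f = -432x - 96
D_q D [Δ, S_{-3}] f = -432
D_q [Δ, S_{-3}] f = -96
D D_q [Δ, S_{-3}] f = 0
[D_q, D] [Δ, S_{-3}] f = -432

the result is g(x) = -432


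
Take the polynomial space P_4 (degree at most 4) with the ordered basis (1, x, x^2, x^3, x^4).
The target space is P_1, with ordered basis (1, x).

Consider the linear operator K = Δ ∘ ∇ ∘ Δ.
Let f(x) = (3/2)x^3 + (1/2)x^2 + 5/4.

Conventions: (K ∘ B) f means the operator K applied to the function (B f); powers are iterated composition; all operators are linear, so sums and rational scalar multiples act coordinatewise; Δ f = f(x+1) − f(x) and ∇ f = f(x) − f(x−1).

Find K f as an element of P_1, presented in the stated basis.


the result is g(x) = 9

Δ f = (9/2)x^2 + (11/2)x + 2
∇ Δ f = 9x + 1
Δ ∇ Δ f = 9


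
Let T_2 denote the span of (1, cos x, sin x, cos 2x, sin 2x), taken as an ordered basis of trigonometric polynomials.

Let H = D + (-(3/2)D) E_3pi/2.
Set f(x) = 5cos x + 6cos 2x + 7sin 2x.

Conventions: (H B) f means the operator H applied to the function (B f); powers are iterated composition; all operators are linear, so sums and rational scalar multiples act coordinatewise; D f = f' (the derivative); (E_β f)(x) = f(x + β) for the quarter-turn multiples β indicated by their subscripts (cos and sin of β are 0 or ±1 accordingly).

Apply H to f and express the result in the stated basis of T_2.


D f = -5sin x + 14cos 2x - 12sin 2x
E_3pi/2 f = 5sin x - 6cos 2x - 7sin 2x
D E_3pi/2 f = 5cos x - 14cos 2x + 12sin 2x
(-(3/2)D) E_3pi/2 f = -(15/2)cos x + 21cos 2x - 18sin 2x
(D + (-(3/2)D) E_3pi/2) f = -(15/2)cos x - 5sin x + 35cos 2x - 30sin 2x

the result is g(x) = -(15/2)cos x - 5sin x + 35cos 2x - 30sin 2x


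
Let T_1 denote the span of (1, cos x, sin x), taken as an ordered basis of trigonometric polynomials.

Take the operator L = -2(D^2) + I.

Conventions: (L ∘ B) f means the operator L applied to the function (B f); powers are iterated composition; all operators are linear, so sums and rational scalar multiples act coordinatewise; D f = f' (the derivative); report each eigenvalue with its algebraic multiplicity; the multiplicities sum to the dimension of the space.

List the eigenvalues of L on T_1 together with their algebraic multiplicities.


image of 1: 1
image of cos x: 3cos x
image of sin x: 3sin x
the matrix is diagonal; its diagonal is (1, 3, 3)
for a triangular matrix the eigenvalues are the diagonal entries, with algebraic multiplicity their repetition count

λ = 1 (multiplicity 1), λ = 3 (multiplicity 2)
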